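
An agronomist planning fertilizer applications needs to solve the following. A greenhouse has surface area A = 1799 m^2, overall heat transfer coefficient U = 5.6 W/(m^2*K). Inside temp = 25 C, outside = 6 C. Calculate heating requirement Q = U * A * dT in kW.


dT = 25 - (6) = 19 K
Q = U * A * dT
  = 5.6 * 1799 * 19
  = 191413.60 W = 191.41 kW


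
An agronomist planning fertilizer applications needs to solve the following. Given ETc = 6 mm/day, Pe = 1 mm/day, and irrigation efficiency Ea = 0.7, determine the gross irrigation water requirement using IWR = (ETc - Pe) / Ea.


IWR = (ETc - Pe) / Ea
    = (6 - 1) / 0.7
    = 5 / 0.7
    = 7.14 mm/day


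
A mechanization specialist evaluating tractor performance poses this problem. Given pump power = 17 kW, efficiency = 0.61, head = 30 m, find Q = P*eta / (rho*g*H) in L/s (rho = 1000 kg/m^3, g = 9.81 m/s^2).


Q = (P * 1000 * eta) / (rho * g * H)
  = (17 * 1000 * 0.61) / (1000 * 9.81 * 30)
  = 10370 / 294300
  = 0.03524 m^3/s = 35.24 L/s


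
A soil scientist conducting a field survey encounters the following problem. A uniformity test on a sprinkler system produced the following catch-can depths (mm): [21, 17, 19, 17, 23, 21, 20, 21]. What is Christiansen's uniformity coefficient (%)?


xbar = 159 / 8 = 19.875
sum|xi - xbar| = 13.250
CU = 100 * (1 - 13.250 / (8 * 19.875))
   = 100 * (1 - 0.0833)
   = 91.67%


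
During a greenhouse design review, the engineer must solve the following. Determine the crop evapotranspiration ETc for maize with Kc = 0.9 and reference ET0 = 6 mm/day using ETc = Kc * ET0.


ETc = Kc * ET0
    = 0.9 * 6
    = 5.40 mm/day


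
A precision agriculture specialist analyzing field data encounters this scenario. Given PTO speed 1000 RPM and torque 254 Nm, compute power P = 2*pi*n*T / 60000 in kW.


P = 2*pi*n*T / 60000
  = 2*pi * 1000 * 254 / 60000
  = 1595929.07 / 60000
  = 26.60 kW


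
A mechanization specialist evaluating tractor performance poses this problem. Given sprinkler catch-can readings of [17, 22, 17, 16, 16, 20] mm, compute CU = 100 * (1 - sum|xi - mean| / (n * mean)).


xbar = 108 / 6 = 18
sum|xi - xbar| = 12
CU = 100 * (1 - 12 / (6 * 18))
   = 100 * (1 - 0.1111)
   = 88.89%


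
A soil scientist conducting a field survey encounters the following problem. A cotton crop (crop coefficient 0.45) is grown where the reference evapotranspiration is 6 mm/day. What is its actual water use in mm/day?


ETc = Kc * ET0
    = 0.45 * 6
    = 2.70 mm/day


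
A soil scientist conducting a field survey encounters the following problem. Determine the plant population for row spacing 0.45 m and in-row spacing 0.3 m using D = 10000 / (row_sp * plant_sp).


D = 10000 / (row_sp * plant_sp)
  = 10000 / (0.45 * 0.3)
  = 10000 / 0.1350
  = 74074.07 plants/ha


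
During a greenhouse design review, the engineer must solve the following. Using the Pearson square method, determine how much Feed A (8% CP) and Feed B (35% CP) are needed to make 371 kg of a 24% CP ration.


parts_A = CP_b - target = 35 - 24 = 11
parts_B = target - CP_a = 24 - 8 = 16
total_parts = 11 + 16 = 27
Feed A = 371 * 11 / 27 = 151.15 kg
Feed B = 371 * 16 / 27 = 219.85 kg

151.15 kg


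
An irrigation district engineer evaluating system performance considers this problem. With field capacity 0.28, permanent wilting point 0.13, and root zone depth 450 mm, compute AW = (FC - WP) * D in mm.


AW = (FC - WP) * D
   = (0.28 - 0.13) * 450
   = 0.15 * 450
   = 67.50 mm


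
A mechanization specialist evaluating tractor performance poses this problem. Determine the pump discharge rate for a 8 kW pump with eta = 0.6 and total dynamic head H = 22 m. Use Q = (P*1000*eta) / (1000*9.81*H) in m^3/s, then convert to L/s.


Q = (P * 1000 * eta) / (rho * g * H)
  = (8 * 1000 * 0.6) / (1000 * 9.81 * 22)
  = 4800 / 215820
  = 0.02224 m^3/s = 22.24 L/s


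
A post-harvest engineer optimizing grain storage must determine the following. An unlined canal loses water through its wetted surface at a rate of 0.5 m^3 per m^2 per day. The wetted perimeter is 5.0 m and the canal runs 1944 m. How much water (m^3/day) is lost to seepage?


S = C * P * L
  = 0.5 * 5.0 * 1944
  = 4860 m^3/day


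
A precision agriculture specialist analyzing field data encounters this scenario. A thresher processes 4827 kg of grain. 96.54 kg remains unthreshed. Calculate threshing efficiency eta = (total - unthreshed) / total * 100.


eta = (total - unthreshed) / total * 100
    = (4827 - 96.54) / 4827 * 100
    = 4730.46 / 4827 * 100
    = 98%


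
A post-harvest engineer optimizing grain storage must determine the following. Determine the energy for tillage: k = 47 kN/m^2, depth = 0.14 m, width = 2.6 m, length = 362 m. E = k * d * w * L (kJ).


E = k * d * w * L
  = 47 * 0.14 * 2.6 * 362
  = 6193.10 kJ


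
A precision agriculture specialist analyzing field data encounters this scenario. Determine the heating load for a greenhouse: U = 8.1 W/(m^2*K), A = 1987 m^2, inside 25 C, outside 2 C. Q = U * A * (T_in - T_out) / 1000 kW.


dT = 25 - (2) = 23 K
Q = U * A * dT
  = 8.1 * 1987 * 23
  = 370178.10 W = 370.18 kW


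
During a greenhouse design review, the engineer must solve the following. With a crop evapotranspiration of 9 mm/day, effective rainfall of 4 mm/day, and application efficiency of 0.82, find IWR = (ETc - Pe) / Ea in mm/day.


IWR = (ETc - Pe) / Ea
    = (9 - 4) / 0.82
    = 5 / 0.82
    = 6.10 mm/day


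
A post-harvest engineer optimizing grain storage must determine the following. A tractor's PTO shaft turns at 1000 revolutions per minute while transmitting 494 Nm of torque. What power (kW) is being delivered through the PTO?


P = 2*pi*n*T / 60000
  = 2*pi * 1000 * 494 / 60000
  = 3103893.54 / 60000
  = 51.73 kW


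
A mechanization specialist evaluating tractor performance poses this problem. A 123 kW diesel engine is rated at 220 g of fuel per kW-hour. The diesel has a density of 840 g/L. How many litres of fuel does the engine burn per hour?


FC = P * BSFC / rho_fuel
   = 123 * 220 / 840
   = 27060 / 840
   = 32.21 L/h


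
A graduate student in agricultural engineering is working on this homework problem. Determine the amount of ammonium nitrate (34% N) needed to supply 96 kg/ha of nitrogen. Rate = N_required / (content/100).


Rate = N_required / (N_content / 100)
     = 96 / (34 / 100)
     = 96 / 0.34
     = 282.35 kg/ha


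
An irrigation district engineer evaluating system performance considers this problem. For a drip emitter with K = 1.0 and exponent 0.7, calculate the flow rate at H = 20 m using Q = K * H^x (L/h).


Q = K * H^x
  = 1.0 * 20^0.7
  = 1.0 * 8.1418
  = 8.14 L/h


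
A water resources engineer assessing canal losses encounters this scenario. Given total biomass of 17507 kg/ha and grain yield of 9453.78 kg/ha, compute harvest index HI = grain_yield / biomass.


HI = grain_yield / biomass
   = 9453.78 / 17507
   = 0.54


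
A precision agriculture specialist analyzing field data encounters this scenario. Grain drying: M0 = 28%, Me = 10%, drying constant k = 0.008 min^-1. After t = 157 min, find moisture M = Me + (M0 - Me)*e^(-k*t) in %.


M = Me + (M0 - Me) * e^(-k*t)
  = 10 + (28 - 10) * e^(-0.008*157)
  = 10 + 18 * e^(-1.256)
  = 10 + 18 * 0.28479
  = 10 + 5.1262
  = 15.13%


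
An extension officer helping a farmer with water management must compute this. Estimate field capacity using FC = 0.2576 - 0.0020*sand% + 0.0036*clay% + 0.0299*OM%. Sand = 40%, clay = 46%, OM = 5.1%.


FC = 0.2576 - 0.0020*40 + 0.0036*46 + 0.0299*5.1
   = 0.2576 - 0.0800 + 0.1656 + 0.1525
   = 0.4957


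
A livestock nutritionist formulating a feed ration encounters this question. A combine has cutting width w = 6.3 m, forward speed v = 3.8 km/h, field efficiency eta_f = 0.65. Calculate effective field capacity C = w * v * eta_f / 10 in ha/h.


C = w * v * eta_f / 10
  = 6.3 * 3.8 * 0.65 / 10
  = 15.56 / 10
  = 1.56 ha/h


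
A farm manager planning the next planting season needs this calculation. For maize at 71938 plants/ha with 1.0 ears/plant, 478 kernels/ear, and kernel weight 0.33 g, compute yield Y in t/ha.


Y = density * ears * kernels * kw
  = 71938 * 1.0 * 478 * 0.33 g/ha
  = 11347500.12 g/ha
  = 11347.50 kg/ha = 11.35 t/ha


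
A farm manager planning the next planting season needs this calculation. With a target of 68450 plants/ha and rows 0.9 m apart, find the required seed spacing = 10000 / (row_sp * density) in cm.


spacing = 10000 / (row_sp * density)
        = 10000 / (0.9 * 68450)
        = 10000 / 61605
        = 0.16232 m = 16.23 cm


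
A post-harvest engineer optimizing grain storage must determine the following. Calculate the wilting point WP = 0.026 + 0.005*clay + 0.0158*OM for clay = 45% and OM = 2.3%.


WP = 0.026 + 0.005*45 + 0.0158*2.3
   = 0.026 + 0.2250 + 0.0363
   = 0.2873


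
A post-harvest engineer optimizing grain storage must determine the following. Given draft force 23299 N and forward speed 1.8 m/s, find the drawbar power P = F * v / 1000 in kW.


P = F * v / 1000
  = 23299 * 1.8 / 1000
  = 41938.20 / 1000
  = 41.94 kW


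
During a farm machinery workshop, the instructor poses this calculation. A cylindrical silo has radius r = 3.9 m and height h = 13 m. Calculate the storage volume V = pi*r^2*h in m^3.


V = pi * r^2 * h
  = pi * 3.9^2 * 13
  = pi * 15.21 * 13
  = 621.19 m^3


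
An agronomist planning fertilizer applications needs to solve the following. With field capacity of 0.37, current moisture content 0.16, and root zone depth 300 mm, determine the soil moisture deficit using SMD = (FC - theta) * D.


SMD = (FC - theta) * D
    = (0.37 - 0.16) * 300
    = 0.210 * 300
    = 63 mm


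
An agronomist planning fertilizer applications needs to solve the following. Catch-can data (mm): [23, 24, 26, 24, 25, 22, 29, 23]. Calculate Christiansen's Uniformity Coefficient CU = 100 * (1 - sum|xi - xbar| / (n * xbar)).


xbar = 196 / 8 = 24.500
sum|xi - xbar| = 13
CU = 100 * (1 - 13 / (8 * 24.500))
   = 100 * (1 - 0.0663)
   = 93.37%


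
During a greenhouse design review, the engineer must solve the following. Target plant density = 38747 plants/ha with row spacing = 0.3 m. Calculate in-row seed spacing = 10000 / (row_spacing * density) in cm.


spacing = 10000 / (row_sp * density)
        = 10000 / (0.3 * 38747)
        = 10000 / 11624.10
        = 0.86028 m = 86.03 cm


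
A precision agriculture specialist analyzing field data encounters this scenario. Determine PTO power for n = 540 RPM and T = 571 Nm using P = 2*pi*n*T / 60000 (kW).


P = 2*pi*n*T / 60000
  = 2*pi * 540 * 571 / 60000
  = 1937357.36 / 60000
  = 32.29 kW


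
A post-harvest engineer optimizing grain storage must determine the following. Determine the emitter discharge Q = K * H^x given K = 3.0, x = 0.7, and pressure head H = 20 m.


Q = K * H^x
  = 3.0 * 20^0.7
  = 3.0 * 8.1418
  = 24.43 L/h


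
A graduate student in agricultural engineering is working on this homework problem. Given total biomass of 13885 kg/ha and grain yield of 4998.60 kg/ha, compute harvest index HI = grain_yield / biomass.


HI = grain_yield / biomass
   = 4998.60 / 13885
   = 0.36


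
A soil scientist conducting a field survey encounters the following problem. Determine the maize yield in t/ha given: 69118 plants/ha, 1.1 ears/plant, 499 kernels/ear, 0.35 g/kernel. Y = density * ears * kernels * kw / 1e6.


Y = density * ears * kernels * kw
  = 69118 * 1.1 * 499 * 0.35 g/ha
  = 13278604.57 g/ha
  = 13278.60 kg/ha = 13.28 t/ha


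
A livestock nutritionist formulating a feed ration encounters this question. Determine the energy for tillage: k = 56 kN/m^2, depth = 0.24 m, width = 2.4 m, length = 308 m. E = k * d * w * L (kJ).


E = k * d * w * L
  = 56 * 0.24 * 2.4 * 308
  = 9934.85 kJ


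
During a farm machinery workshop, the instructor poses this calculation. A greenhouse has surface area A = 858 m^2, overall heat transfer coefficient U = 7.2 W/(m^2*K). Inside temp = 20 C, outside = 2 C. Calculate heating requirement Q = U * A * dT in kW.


dT = 20 - (2) = 18 K
Q = U * A * dT
  = 7.2 * 858 * 18
  = 111196.80 W = 111.20 kW


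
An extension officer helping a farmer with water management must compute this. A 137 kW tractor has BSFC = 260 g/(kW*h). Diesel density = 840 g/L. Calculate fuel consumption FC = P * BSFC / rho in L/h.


FC = P * BSFC / rho_fuel
   = 137 * 260 / 840
   = 35620 / 840
   = 42.40 L/h


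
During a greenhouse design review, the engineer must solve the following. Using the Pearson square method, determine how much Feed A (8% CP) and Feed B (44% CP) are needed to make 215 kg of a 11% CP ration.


parts_A = CP_b - target = 44 - 11 = 33
parts_B = target - CP_a = 11 - 8 = 3
total_parts = 33 + 3 = 36
Feed A = 215 * 33 / 36 = 197.08 kg
Feed B = 215 * 3 / 36 = 17.92 kg

197.08 kg


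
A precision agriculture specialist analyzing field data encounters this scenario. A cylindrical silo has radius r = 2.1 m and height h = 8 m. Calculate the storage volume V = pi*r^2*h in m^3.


V = pi * r^2 * h
  = pi * 2.1^2 * 8
  = pi * 4.41 * 8
  = 110.84 m^3


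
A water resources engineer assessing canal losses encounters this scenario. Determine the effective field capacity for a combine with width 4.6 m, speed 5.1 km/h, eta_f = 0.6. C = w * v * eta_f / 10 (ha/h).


C = w * v * eta_f / 10
  = 4.6 * 5.1 * 0.6 / 10
  = 14.08 / 10
  = 1.41 ha/h


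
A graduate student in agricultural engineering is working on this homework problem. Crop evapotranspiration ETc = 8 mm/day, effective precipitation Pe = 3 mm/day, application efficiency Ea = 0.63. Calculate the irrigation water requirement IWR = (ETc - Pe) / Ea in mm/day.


IWR = (ETc - Pe) / Ea
    = (8 - 3) / 0.63
    = 5 / 0.63
    = 7.94 mm/day


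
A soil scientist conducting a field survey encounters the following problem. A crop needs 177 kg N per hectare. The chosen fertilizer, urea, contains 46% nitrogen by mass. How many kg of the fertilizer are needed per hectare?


Rate = N_required / (N_content / 100)
     = 177 / (46 / 100)
     = 177 / 0.46
     = 384.78 kg/ha


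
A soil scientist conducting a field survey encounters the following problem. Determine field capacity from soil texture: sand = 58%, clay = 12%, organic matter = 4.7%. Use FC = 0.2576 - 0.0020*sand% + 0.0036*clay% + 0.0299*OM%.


FC = 0.2576 - 0.0020*58 + 0.0036*12 + 0.0299*4.7
   = 0.2576 - 0.1160 + 0.0432 + 0.1405
   = 0.3253


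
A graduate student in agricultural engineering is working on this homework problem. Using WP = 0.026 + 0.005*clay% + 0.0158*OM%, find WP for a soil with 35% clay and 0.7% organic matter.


WP = 0.026 + 0.005*35 + 0.0158*0.7
   = 0.026 + 0.1750 + 0.0111
   = 0.2121


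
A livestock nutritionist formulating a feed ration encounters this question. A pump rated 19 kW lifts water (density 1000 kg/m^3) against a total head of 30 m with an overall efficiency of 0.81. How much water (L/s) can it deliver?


Q = (P * 1000 * eta) / (rho * g * H)
  = (19 * 1000 * 0.81) / (1000 * 9.81 * 30)
  = 15390 / 294300
  = 0.05229 m^3/s = 52.29 L/s


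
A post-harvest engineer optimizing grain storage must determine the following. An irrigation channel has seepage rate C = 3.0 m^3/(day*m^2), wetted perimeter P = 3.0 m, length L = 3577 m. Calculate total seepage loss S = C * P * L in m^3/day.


S = C * P * L
  = 3.0 * 3.0 * 3577
  = 32193 m^3/day


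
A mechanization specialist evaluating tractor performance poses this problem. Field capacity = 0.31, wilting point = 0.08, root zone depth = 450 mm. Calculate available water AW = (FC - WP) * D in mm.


AW = (FC - WP) * D
   = (0.31 - 0.08) * 450
   = 0.23 * 450
   = 103.50 mm


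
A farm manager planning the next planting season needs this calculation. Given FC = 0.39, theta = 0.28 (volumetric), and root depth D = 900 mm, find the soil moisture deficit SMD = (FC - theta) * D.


SMD = (FC - theta) * D
    = (0.39 - 0.28) * 900
    = 0.110 * 900
    = 99 mm


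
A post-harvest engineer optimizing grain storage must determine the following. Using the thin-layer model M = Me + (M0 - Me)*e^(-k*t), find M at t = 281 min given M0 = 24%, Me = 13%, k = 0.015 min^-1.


M = Me + (M0 - Me) * e^(-k*t)
  = 13 + (24 - 13) * e^(-0.015*281)
  = 13 + 11 * e^(-4.215)
  = 13 + 11 * 0.01477
  = 13 + 0.1625
  = 13.16%


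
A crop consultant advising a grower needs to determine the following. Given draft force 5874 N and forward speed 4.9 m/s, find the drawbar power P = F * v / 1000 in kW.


P = F * v / 1000
  = 5874 * 4.9 / 1000
  = 28782.60 / 1000
  = 28.78 kW


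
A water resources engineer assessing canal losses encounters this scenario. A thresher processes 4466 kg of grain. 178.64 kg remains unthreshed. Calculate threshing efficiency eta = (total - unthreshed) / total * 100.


eta = (total - unthreshed) / total * 100
    = (4466 - 178.64) / 4466 * 100
    = 4287.36 / 4466 * 100
    = 96%


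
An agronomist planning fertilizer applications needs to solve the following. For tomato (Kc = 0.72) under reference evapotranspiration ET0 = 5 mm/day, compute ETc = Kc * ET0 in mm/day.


ETc = Kc * ET0
    = 0.72 * 5
    = 3.60 mm/day


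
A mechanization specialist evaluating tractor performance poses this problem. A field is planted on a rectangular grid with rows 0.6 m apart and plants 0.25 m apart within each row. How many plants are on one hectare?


D = 10000 / (row_sp * plant_sp)
  = 10000 / (0.6 * 0.25)
  = 10000 / 0.1500
  = 66666.67 plants/ha


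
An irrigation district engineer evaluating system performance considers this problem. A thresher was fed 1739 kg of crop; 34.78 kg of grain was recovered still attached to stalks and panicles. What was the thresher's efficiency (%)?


eta = (total - unthreshed) / total * 100
    = (1739 - 34.78) / 1739 * 100
    = 1704.22 / 1739 * 100
    = 98%


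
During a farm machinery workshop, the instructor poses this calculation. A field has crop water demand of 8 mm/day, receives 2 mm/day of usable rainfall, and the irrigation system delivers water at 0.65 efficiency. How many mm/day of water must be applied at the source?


IWR = (ETc - Pe) / Ea
    = (8 - 2) / 0.65
    = 6 / 0.65
    = 9.23 mm/day


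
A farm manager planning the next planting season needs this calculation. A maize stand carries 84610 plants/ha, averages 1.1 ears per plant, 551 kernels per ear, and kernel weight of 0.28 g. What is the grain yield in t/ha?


Y = density * ears * kernels * kw
  = 84610 * 1.1 * 551 * 0.28 g/ha
  = 14358993.88 g/ha
  = 14358.99 kg/ha = 14.36 t/ha


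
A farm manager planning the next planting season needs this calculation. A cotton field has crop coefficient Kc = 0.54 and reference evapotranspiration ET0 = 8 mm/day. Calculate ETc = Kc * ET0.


ETc = Kc * ET0
    = 0.54 * 8
    = 4.32 mm/day


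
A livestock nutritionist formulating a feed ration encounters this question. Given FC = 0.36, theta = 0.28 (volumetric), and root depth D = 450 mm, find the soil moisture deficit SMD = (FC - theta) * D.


SMD = (FC - theta) * D
    = (0.36 - 0.28) * 450
    = 0.080 * 450
    = 36 mm


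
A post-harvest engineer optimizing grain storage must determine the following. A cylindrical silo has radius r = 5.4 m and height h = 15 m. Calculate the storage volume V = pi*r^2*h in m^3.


V = pi * r^2 * h
  = pi * 5.4^2 * 15
  = pi * 29.16 * 15
  = 1374.13 m^3


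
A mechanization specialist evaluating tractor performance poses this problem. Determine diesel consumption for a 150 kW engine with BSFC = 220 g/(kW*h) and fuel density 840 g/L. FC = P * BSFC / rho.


FC = P * BSFC / rho_fuel
   = 150 * 220 / 840
   = 33000 / 840
   = 39.29 L/h


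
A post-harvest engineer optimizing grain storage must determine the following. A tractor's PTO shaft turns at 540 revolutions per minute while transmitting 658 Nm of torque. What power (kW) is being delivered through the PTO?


P = 2*pi*n*T / 60000
  = 2*pi * 540 * 658 / 60000
  = 2232541.40 / 60000
  = 37.21 kW


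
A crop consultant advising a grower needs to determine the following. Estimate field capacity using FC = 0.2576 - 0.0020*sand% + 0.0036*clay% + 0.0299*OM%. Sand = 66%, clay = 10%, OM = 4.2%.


FC = 0.2576 - 0.0020*66 + 0.0036*10 + 0.0299*4.2
   = 0.2576 - 0.1320 + 0.0360 + 0.1256
   = 0.2872


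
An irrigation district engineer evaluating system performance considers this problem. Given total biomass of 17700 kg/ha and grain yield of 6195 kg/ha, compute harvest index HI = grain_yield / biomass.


HI = grain_yield / biomass
   = 6195 / 17700
   = 0.35


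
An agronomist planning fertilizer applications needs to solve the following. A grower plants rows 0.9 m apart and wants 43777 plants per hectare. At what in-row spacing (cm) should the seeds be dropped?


spacing = 10000 / (row_sp * density)
        = 10000 / (0.9 * 43777)
        = 10000 / 39399.30
        = 0.25381 m = 25.38 cm


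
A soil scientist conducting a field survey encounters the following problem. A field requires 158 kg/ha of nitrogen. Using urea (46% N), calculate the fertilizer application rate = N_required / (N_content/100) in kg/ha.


Rate = N_required / (N_content / 100)
     = 158 / (46 / 100)
     = 158 / 0.46
     = 343.48 kg/ha


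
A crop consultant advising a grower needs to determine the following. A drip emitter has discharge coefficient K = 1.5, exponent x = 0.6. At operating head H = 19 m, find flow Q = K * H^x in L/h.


Q = K * H^x
  = 1.5 * 19^0.6
  = 1.5 * 5.8513
  = 8.78 L/h


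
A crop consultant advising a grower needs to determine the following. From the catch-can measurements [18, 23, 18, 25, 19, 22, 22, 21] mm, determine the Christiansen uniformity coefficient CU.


xbar = 168 / 8 = 21
sum|xi - xbar| = 16
CU = 100 * (1 - 16 / (8 * 21))
   = 100 * (1 - 0.0952)
   = 90.48%


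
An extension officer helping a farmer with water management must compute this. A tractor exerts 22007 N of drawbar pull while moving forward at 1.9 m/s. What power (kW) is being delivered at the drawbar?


P = F * v / 1000
  = 22007 * 1.9 / 1000
  = 41813.30 / 1000
  = 41.81 kW


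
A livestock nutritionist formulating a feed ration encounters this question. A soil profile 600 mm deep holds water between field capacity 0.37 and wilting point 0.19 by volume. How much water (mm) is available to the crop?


AW = (FC - WP) * D
   = (0.37 - 0.19) * 600
   = 0.18 * 600
   = 108 mm


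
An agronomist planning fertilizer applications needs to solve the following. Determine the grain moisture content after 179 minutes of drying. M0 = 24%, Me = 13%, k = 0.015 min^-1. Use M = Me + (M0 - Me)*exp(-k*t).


M = Me + (M0 - Me) * e^(-k*t)
  = 13 + (24 - 13) * e^(-0.015*179)
  = 13 + 11 * e^(-2.685)
  = 13 + 11 * 0.06822
  = 13 + 0.7504
  = 13.75%


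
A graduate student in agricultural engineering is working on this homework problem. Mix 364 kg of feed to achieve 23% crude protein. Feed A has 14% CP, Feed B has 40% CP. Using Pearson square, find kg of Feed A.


parts_A = CP_b - target = 40 - 23 = 17
parts_B = target - CP_a = 23 - 14 = 9
total_parts = 17 + 9 = 26
Feed A = 364 * 17 / 26 = 238 kg
Feed B = 364 * 9 / 26 = 126 kg

238 kg


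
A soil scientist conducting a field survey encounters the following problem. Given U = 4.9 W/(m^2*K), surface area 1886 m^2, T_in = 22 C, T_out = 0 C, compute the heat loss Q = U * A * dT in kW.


dT = 22 - (0) = 22 K
Q = U * A * dT
  = 4.9 * 1886 * 22
  = 203310.80 W = 203.31 kW


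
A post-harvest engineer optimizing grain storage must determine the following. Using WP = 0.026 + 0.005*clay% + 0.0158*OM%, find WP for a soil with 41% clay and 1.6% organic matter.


WP = 0.026 + 0.005*41 + 0.0158*1.6
   = 0.026 + 0.2050 + 0.0253
   = 0.2563


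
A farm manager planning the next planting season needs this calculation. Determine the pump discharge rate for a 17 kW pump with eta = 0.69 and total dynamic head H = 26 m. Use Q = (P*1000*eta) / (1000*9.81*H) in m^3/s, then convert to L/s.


Q = (P * 1000 * eta) / (rho * g * H)
  = (17 * 1000 * 0.69) / (1000 * 9.81 * 26)
  = 11730 / 255060
  = 0.04599 m^3/s = 45.99 L/s


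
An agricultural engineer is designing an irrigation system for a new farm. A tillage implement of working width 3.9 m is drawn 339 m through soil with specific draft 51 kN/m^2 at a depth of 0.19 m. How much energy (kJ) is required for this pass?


E = k * d * w * L
  = 51 * 0.19 * 3.9 * 339
  = 12811.15 kJ


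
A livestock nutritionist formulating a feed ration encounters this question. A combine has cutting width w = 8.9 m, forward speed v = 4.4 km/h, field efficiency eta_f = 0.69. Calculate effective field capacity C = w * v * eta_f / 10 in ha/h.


C = w * v * eta_f / 10
  = 8.9 * 4.4 * 0.69 / 10
  = 27.02 / 10
  = 2.70 ha/h


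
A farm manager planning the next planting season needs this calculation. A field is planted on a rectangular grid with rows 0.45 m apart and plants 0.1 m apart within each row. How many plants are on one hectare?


D = 10000 / (row_sp * plant_sp)
  = 10000 / (0.45 * 0.1)
  = 10000 / 0.0450
  = 222222.22 plants/ha


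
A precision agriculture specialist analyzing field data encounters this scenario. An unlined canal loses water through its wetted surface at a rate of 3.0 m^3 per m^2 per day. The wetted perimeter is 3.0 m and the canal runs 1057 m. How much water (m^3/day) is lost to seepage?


S = C * P * L
  = 3.0 * 3.0 * 1057
  = 9513 m^3/day


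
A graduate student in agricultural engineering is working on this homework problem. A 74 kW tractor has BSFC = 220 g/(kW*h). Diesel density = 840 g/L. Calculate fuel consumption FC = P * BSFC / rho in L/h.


FC = P * BSFC / rho_fuel
   = 74 * 220 / 840
   = 16280 / 840
   = 19.38 L/h


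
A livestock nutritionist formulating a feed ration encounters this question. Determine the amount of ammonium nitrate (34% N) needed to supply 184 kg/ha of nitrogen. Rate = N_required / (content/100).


Rate = N_required / (N_content / 100)
     = 184 / (34 / 100)
     = 184 / 0.34
     = 541.18 kg/ha


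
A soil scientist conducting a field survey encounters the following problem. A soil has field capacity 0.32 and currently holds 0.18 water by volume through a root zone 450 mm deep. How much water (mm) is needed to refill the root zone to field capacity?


SMD = (FC - theta) * D
    = (0.32 - 0.18) * 450
    = 0.140 * 450
    = 63 mm


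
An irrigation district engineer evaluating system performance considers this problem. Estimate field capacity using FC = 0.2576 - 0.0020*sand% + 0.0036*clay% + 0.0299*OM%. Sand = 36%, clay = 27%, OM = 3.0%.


FC = 0.2576 - 0.0020*36 + 0.0036*27 + 0.0299*3.0
   = 0.2576 - 0.0720 + 0.0972 + 0.0897
   = 0.3725


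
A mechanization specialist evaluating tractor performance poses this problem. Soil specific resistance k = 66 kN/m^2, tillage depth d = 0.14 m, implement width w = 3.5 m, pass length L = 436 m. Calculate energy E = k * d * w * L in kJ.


E = k * d * w * L
  = 66 * 0.14 * 3.5 * 436
  = 14100.24 kJ


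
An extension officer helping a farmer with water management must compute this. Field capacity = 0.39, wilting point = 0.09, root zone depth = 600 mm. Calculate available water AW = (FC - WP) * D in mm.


AW = (FC - WP) * D
   = (0.39 - 0.09) * 600
   = 0.30 * 600
   = 180 mm


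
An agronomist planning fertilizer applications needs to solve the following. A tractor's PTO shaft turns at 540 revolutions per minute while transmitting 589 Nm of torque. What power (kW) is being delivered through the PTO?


P = 2*pi*n*T / 60000
  = 2*pi * 540 * 589 / 60000
  = 1998429.92 / 60000
  = 33.31 kW


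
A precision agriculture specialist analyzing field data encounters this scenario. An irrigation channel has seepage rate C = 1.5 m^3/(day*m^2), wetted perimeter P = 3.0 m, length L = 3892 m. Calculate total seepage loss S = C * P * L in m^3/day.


S = C * P * L
  = 1.5 * 3.0 * 3892
  = 17514 m^3/day


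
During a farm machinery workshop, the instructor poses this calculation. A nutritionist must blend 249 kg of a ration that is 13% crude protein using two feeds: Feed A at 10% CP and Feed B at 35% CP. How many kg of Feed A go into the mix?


parts_A = CP_b - target = 35 - 13 = 22
parts_B = target - CP_a = 13 - 10 = 3
total_parts = 22 + 3 = 25
Feed A = 249 * 22 / 25 = 219.12 kg
Feed B = 249 * 3 / 25 = 29.88 kg

219.12 kg


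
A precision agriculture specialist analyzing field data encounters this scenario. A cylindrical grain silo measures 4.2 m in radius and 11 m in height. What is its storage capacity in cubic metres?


V = pi * r^2 * h
  = pi * 4.2^2 * 11
  = pi * 17.64 * 11
  = 609.59 m^3


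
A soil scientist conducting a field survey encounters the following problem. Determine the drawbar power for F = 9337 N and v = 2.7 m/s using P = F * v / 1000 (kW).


P = F * v / 1000
  = 9337 * 2.7 / 1000
  = 25209.90 / 1000
  = 25.21 kW


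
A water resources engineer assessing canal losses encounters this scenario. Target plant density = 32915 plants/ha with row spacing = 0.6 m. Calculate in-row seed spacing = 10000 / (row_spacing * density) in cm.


spacing = 10000 / (row_sp * density)
        = 10000 / (0.6 * 32915)
        = 10000 / 19749
        = 0.50635 m = 50.64 cm


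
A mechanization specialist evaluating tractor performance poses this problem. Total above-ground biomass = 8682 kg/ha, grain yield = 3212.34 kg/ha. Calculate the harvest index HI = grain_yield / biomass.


HI = grain_yield / biomass
   = 3212.34 / 8682
   = 0.37


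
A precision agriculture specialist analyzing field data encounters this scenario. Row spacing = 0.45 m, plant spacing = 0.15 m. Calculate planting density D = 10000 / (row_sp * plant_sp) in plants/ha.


D = 10000 / (row_sp * plant_sp)
  = 10000 / (0.45 * 0.15)
  = 10000 / 0.0675
  = 148148.15 plants/ha


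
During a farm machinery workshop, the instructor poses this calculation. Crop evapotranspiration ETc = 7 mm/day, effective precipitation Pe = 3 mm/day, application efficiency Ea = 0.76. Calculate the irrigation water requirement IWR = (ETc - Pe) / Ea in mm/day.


IWR = (ETc - Pe) / Ea
    = (7 - 3) / 0.76
    = 4 / 0.76
    = 5.26 mm/day


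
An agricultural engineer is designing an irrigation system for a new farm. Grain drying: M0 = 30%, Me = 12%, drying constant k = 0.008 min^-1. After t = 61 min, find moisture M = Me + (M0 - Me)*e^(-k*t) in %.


M = Me + (M0 - Me) * e^(-k*t)
  = 12 + (30 - 12) * e^(-0.008*61)
  = 12 + 18 * e^(-0.488)
  = 12 + 18 * 0.61385
  = 12 + 11.0494
  = 23.05%


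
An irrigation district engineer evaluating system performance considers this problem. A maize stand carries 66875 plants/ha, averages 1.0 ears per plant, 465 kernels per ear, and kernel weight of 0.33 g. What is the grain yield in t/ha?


Y = density * ears * kernels * kw
  = 66875 * 1.0 * 465 * 0.33 g/ha
  = 10261968.75 g/ha
  = 10261.97 kg/ha = 10.26 t/ha


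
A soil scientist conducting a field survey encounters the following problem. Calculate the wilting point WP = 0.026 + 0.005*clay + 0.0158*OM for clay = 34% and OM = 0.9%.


WP = 0.026 + 0.005*34 + 0.0158*0.9
   = 0.026 + 0.1700 + 0.0142
   = 0.2102


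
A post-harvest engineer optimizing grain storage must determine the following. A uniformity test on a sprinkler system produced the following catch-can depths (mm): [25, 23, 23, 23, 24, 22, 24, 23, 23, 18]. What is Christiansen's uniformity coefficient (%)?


xbar = 228 / 10 = 22.800
sum|xi - xbar| = 11.200
CU = 100 * (1 - 11.200 / (10 * 22.800))
   = 100 * (1 - 0.0491)
   = 95.09%


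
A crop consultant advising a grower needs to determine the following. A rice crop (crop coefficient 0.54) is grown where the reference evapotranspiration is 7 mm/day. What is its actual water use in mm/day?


ETc = Kc * ET0
    = 0.54 * 7
    = 3.78 mm/day


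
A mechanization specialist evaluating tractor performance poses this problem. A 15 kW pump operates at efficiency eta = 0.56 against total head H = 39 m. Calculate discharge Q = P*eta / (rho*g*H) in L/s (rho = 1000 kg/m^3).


Q = (P * 1000 * eta) / (rho * g * H)
  = (15 * 1000 * 0.56) / (1000 * 9.81 * 39)
  = 8400 / 382590
  = 0.02196 m^3/s = 21.96 L/s


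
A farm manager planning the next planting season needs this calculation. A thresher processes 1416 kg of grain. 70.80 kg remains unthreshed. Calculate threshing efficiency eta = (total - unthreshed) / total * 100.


eta = (total - unthreshed) / total * 100
    = (1416 - 70.80) / 1416 * 100
    = 1345.20 / 1416 * 100
    = 95%


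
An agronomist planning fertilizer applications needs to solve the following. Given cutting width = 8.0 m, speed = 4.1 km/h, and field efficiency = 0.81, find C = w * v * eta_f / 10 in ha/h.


C = w * v * eta_f / 10
  = 8.0 * 4.1 * 0.81 / 10
  = 26.57 / 10
  = 2.66 ha/h


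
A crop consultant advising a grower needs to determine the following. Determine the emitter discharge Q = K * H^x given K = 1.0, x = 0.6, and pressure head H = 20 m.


Q = K * H^x
  = 1.0 * 20^0.6
  = 1.0 * 6.0342
  = 6.03 L/h


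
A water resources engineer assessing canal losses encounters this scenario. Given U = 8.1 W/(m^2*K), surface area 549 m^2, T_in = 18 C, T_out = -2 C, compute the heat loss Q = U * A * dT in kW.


dT = 18 - (-2) = 20 K
Q = U * A * dT
  = 8.1 * 549 * 20
  = 88938 W = 88.94 kW


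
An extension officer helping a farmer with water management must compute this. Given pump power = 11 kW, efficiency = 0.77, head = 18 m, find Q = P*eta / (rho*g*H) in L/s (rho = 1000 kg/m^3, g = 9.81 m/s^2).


Q = (P * 1000 * eta) / (rho * g * H)
  = (11 * 1000 * 0.77) / (1000 * 9.81 * 18)
  = 8470 / 176580
  = 0.04797 m^3/s = 47.97 L/s


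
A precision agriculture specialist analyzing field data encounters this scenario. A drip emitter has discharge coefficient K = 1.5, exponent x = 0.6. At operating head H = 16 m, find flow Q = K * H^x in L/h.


Q = K * H^x
  = 1.5 * 16^0.6
  = 1.5 * 5.2780
  = 7.92 L/h


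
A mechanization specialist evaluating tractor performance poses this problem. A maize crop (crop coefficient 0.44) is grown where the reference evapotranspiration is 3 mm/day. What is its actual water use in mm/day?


ETc = Kc * ET0
    = 0.44 * 3
    = 1.32 mm/day


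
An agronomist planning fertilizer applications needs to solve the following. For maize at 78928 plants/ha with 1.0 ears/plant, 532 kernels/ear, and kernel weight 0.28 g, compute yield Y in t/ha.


Y = density * ears * kernels * kw
  = 78928 * 1.0 * 532 * 0.28 g/ha
  = 11757114.88 g/ha
  = 11757.11 kg/ha = 11.76 t/ha


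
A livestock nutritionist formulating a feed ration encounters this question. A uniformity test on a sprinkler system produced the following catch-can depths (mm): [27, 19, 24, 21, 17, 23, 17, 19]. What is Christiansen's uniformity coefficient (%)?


xbar = 167 / 8 = 20.875
sum|xi - xbar| = 23
CU = 100 * (1 - 23 / (8 * 20.875))
   = 100 * (1 - 0.1377)
   = 86.23%


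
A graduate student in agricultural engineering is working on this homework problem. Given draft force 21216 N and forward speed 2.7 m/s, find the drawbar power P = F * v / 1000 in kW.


P = F * v / 1000
  = 21216 * 2.7 / 1000
  = 57283.20 / 1000
  = 57.28 kW


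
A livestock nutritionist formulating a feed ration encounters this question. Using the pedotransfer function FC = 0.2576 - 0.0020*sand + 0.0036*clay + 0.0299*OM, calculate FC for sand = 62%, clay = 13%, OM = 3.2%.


FC = 0.2576 - 0.0020*62 + 0.0036*13 + 0.0299*3.2
   = 0.2576 - 0.1240 + 0.0468 + 0.0957
   = 0.2761


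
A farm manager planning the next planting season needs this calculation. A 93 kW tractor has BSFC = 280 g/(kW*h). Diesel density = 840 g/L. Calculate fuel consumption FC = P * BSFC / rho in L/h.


FC = P * BSFC / rho_fuel
   = 93 * 280 / 840
   = 26040 / 840
   = 31 L/h


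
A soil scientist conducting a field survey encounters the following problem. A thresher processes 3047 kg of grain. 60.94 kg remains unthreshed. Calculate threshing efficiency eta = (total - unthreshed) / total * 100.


eta = (total - unthreshed) / total * 100
    = (3047 - 60.94) / 3047 * 100
    = 2986.06 / 3047 * 100
    = 98%


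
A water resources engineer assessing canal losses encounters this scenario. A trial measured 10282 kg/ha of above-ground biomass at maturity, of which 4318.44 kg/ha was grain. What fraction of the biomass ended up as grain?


HI = grain_yield / biomass
   = 4318.44 / 10282
   = 0.42


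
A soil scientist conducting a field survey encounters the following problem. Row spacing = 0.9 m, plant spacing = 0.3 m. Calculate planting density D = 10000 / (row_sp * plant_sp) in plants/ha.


D = 10000 / (row_sp * plant_sp)
  = 10000 / (0.9 * 0.3)
  = 10000 / 0.2700
  = 37037.04 plants/ha


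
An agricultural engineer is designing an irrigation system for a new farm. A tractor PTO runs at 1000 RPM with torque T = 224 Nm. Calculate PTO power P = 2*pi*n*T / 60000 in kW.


P = 2*pi*n*T / 60000
  = 2*pi * 1000 * 224 / 60000
  = 1407433.51 / 60000
  = 23.46 kW


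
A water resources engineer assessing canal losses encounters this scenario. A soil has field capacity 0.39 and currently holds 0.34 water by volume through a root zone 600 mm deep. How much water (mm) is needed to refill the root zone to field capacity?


SMD = (FC - theta) * D
    = (0.39 - 0.34) * 600
    = 0.050 * 600
    = 30 mm


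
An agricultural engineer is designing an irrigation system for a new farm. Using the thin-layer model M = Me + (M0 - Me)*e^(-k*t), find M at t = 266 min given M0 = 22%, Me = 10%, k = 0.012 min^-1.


M = Me + (M0 - Me) * e^(-k*t)
  = 10 + (22 - 10) * e^(-0.012*266)
  = 10 + 12 * e^(-3.192)
  = 10 + 12 * 0.04109
  = 10 + 0.4931
  = 10.49%


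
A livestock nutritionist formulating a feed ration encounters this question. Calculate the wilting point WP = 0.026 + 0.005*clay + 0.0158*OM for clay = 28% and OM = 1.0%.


WP = 0.026 + 0.005*28 + 0.0158*1.0
   = 0.026 + 0.1400 + 0.0158
   = 0.1818


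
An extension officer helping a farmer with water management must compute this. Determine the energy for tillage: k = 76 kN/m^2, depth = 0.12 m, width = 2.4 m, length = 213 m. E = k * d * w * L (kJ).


E = k * d * w * L
  = 76 * 0.12 * 2.4 * 213
  = 4662.14 kJ


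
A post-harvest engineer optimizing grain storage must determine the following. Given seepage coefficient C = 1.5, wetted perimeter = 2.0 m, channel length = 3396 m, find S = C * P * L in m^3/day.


S = C * P * L
  = 1.5 * 2.0 * 3396
  = 10188 m^3/day


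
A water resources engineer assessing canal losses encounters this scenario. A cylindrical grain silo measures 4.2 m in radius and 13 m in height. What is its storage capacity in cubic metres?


V = pi * r^2 * h
  = pi * 4.2^2 * 13
  = pi * 17.64 * 13
  = 720.43 m^3


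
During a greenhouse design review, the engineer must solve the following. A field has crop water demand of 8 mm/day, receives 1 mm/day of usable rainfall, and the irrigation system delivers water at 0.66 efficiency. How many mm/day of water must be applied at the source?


IWR = (ETc - Pe) / Ea
    = (8 - 1) / 0.66
    = 7 / 0.66
    = 10.61 mm/day


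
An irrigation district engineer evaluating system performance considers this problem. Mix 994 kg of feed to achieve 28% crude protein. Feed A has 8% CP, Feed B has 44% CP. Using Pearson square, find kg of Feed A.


parts_A = CP_b - target = 44 - 28 = 16
parts_B = target - CP_a = 28 - 8 = 20
total_parts = 16 + 20 = 36
Feed A = 994 * 16 / 36 = 441.78 kg
Feed B = 994 * 20 / 36 = 552.22 kg

441.78 kg


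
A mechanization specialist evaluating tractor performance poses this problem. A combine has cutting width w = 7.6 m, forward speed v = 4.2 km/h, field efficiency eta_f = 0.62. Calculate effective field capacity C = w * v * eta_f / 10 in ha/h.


C = w * v * eta_f / 10
  = 7.6 * 4.2 * 0.62 / 10
  = 19.79 / 10
  = 1.98 ha/h
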